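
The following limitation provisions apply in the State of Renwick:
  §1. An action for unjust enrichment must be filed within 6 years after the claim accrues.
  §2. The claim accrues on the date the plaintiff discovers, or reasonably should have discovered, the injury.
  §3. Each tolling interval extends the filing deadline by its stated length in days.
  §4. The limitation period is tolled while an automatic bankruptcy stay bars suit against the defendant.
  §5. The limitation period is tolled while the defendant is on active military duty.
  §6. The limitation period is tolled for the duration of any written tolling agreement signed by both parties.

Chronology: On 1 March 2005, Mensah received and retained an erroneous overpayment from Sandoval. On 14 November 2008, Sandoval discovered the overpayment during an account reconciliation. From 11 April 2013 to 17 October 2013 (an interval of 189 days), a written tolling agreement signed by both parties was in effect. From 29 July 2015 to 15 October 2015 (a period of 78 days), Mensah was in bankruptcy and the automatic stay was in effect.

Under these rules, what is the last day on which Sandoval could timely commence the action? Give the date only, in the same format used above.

22 May 2015

Accrual is tied to discovery, so the period began on 14 November 2008 rather than on 1 March 2005 when the act occurred.
Adding the 6 years base period to 14 November 2008 gives a deadline of 14 November 2014, before any tolling.
Because the written tolling agreement ran from 11 April 2013 to 17 October 2013, the deadline is extended by 189 days to 22 May 2015.
By the time the automatic bankruptcy stay began on 29 July 2015, the limitation period had already expired on 22 May 2015; that interval cannot revive it.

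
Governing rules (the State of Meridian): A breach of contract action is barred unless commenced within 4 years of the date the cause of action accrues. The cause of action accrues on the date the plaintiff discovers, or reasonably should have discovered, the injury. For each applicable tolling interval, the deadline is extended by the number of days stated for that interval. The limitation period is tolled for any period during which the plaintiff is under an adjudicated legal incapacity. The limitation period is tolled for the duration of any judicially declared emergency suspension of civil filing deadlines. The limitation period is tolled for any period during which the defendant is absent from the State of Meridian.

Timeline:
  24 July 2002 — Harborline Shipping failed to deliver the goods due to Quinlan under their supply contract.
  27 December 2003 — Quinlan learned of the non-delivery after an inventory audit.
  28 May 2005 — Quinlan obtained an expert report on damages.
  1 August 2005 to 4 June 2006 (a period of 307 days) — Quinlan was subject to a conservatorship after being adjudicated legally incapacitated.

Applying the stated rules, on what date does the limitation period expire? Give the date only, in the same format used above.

Under the discovery rule, the claim accrued on 27 December 2003, when Quinlan discovered the injury — not on the 24 July 2002 date of the underlying act.
Adding the 4 years base period to 27 December 2003 gives a deadline of 27 December 2007, before any tolling.
Because the plaintiff's legal incapacity ran from 1 August 2005 to 4 June 2006, the deadline is extended by 307 days to 29 October 2008.
The other events in the timeline have no effect on the limitation period under the stated rules.

29 October 2008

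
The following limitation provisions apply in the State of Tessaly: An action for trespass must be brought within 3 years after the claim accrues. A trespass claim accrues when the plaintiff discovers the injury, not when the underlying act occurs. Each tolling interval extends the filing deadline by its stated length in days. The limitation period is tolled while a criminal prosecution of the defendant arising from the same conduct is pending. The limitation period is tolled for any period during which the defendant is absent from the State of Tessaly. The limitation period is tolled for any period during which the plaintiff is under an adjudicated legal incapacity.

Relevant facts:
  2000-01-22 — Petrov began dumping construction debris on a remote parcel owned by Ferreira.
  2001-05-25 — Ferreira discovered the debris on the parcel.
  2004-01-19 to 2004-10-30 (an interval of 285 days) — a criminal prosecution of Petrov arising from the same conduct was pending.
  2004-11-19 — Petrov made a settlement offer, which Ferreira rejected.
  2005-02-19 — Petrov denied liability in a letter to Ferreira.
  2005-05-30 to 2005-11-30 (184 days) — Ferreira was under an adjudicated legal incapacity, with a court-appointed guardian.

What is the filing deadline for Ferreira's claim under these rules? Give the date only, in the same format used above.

Accrual is tied to discovery, so the period began on 2001-05-25 rather than on 2000-01-22 when the act occurred.
Adding the 3 years base period to 2001-05-25 gives a deadline of 2004-05-25, before any tolling.
The pending criminal prosecution from 2004-01-19 to 2004-10-30 tolled the period for 285 days, extending the deadline to 2005-03-06.
The plaintiff's legal incapacity from 2005-05-30 to 2005-11-30 began after the period had already run on 2005-03-06, so it has no tolling effect.
None of the other events listed affects the running of the period under the stated rules.

2005-03-06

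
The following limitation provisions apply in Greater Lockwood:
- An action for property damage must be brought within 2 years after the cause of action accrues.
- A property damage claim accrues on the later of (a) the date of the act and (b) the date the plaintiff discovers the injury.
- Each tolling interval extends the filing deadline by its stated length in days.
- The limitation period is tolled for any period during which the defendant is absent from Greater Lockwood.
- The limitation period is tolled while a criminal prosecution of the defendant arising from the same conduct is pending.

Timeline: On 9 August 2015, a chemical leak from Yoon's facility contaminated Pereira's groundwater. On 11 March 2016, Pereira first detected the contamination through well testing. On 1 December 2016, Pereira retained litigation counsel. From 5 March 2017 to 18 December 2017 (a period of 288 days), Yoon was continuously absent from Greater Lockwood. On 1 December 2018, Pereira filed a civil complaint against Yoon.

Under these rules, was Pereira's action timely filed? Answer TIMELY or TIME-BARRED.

Because discovery on 11 March 2016 post-dates the 9 August 2015 act, accrual under the later-of rule falls on 11 March 2016.
Adding the 2 years base period to 11 March 2016 gives a deadline of 11 March 2018, before any tolling.
The period was tolled for 288 days by the defendant's absence from the jurisdiction (5 March 2017 to 18 December 2017), pushing the deadline to 24 December 2018.
None of the other events listed affects the running of the period under the stated rules.
The 1 December 2018 filing precedes the 24 December 2018 deadline; the claim is timely.

TIMELY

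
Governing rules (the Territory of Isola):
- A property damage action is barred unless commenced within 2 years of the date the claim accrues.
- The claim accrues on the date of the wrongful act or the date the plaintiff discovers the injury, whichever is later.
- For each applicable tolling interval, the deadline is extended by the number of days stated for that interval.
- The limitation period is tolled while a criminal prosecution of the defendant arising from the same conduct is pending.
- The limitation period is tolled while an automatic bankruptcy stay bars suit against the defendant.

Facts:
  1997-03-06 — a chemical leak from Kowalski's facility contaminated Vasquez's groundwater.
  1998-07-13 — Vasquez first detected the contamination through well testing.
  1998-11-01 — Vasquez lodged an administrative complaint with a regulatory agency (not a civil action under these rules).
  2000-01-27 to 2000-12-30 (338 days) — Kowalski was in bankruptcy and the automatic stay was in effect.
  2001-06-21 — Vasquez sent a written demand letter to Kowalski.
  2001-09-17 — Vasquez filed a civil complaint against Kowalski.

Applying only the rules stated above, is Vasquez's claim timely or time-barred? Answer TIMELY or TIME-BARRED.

TIME-BARRED

Taking the later of the act (1997-03-06) and discovery (1998-07-13), the claim accrued on 1998-07-13.
The untolled deadline — 2 years after 1998-07-13 — is 2000-07-13.
The period was tolled for 338 days by the automatic bankruptcy stay (2000-01-27 to 2000-12-30), pushing the deadline to 2001-06-16.
None of the other events listed affects the running of the period under the stated rules.
Vasquez filed on 2001-09-17, after the 2001-06-16 deadline, so the action is time-barred.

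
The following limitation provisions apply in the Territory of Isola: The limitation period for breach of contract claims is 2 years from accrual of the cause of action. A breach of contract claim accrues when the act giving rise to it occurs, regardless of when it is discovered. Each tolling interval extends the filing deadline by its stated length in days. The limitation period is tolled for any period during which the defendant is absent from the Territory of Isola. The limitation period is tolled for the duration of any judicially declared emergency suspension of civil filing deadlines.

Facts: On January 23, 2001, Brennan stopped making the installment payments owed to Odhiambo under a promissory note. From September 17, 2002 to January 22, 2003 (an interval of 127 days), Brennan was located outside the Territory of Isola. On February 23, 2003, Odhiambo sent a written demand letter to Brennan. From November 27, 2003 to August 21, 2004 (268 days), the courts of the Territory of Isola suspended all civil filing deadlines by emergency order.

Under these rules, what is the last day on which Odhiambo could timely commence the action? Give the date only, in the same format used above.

The claim accrued on January 23, 2001, when the wrongful act occurred.
Adding the 2 years base period to January 23, 2001 gives a deadline of January 23, 2003, before any tolling.
Because the defendant's absence from the jurisdiction ran from September 17, 2002 to January 22, 2003, the deadline is extended by 127 days to May 30, 2003.
The emergency suspension of filing deadlines from November 27, 2003 to August 21, 2004 began after the period had already run on May 30, 2003, so it has no tolling effect.
None of the other events listed affects the running of the period under the stated rules.

May 30, 2003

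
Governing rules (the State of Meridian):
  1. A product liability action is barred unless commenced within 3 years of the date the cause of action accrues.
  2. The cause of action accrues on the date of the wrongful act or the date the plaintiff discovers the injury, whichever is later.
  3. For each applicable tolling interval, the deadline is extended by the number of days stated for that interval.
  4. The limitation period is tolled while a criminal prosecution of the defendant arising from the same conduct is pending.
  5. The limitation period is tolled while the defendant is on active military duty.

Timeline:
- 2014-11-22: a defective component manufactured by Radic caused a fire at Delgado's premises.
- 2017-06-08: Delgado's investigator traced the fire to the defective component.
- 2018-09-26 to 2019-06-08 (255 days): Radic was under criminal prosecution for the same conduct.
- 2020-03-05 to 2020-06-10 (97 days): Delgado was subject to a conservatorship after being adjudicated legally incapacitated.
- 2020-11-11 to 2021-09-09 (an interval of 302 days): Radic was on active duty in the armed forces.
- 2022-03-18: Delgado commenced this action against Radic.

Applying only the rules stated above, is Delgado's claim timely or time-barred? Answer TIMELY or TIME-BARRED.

The claim accrued on 2017-06-08 — the later of the 2014-11-22 act and the 2017-06-08 discovery.
The untolled deadline — 3 years after 2017-06-08 — is 2020-06-08.
The pending criminal prosecution from 2018-09-26 to 2019-06-08 tolled the period for 255 days, extending the deadline to 2021-02-18.
The defendant's active military service from 2020-11-11 to 2021-09-09 tolled the period for 302 days, extending the deadline to 2021-12-17.
Although the plaintiff's incapacity ran from 2020-03-05 to 2020-06-10, the stated rules do not make that a tolling event, so it is disregarded.
Filing on 2022-03-18 missed the 2021-12-17 deadline — the action is time-barred.

TIME-BARRED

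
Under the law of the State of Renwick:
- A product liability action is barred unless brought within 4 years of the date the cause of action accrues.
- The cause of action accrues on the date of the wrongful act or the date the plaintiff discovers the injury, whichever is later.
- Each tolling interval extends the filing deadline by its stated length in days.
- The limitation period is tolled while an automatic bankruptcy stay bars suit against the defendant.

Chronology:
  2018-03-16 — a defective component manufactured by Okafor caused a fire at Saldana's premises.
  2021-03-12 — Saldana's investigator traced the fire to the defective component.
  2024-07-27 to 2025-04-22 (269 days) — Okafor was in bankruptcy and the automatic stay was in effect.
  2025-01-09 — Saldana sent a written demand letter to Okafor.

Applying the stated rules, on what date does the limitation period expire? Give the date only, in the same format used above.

Taking the later of the act (2018-03-16) and discovery (2021-03-12), the claim accrued on 2021-03-12.
The untolled deadline — 4 years after 2021-03-12 — is 2025-03-12.
The period was tolled for 269 days by the automatic bankruptcy stay (2024-07-27 to 2025-04-22), pushing the deadline to 2025-12-06.
None of the other events listed affects the running of the period under the stated rules.

2025-12-06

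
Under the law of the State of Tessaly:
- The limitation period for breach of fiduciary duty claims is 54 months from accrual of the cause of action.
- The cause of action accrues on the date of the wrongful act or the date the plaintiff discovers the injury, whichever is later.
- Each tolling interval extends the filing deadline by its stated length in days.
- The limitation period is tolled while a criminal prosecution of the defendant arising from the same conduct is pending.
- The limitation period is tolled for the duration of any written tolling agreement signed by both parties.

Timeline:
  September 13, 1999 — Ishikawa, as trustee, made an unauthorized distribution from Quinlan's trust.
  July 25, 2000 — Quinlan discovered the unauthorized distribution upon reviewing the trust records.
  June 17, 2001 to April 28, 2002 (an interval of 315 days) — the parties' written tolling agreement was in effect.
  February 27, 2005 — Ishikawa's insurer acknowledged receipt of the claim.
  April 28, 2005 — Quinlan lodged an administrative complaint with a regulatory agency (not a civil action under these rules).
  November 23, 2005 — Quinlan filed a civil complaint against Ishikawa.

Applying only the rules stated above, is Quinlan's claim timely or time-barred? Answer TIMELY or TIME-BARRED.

TIMELY

Because discovery on July 25, 2000 post-dates the September 13, 1999 act, accrual under the later-of rule falls on July 25, 2000.
Adding the 54 months base period to July 25, 2000 gives a deadline of January 25, 2005, before any tolling.
Because the written tolling agreement ran from June 17, 2001 to April 28, 2002, the deadline is extended by 315 days to December 6, 2005.
Nothing else in the chronology tolls or restarts the period.
The November 23, 2005 filing precedes the December 6, 2005 deadline; the claim is timely.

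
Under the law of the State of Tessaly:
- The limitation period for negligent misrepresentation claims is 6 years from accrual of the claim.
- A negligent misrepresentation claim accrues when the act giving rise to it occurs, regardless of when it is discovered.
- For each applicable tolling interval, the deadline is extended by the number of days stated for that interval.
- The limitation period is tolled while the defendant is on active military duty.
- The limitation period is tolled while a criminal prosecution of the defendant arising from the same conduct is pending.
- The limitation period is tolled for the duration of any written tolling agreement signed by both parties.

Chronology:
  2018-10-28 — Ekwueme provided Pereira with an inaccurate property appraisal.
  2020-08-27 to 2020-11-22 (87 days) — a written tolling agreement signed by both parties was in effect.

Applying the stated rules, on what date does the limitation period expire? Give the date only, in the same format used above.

2025-01-23

The claim accrued on 2018-10-28, the date of the act.
6 years from 2018-10-28 is 2024-10-28.
The period was tolled for 87 days by the written tolling agreement (2020-08-27 to 2020-11-22), pushing the deadline to 2025-01-23.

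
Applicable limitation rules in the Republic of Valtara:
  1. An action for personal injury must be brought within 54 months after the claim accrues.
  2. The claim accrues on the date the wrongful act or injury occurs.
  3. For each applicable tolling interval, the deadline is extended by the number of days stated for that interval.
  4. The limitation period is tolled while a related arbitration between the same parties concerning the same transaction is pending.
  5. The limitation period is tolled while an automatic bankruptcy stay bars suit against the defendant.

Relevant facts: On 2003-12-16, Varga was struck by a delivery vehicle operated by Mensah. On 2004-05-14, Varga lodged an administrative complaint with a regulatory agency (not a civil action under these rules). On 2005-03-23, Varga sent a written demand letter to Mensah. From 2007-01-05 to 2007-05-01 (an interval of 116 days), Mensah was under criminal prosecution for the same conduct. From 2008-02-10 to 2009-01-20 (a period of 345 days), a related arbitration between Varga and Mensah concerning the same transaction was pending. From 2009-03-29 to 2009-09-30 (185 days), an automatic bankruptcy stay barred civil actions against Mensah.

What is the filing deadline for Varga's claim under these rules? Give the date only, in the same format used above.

The claim accrued on 2003-12-16, when the wrongful act occurred.
The untolled deadline — 54 months after 2003-12-16 — is 2008-06-16.
Because the pending related arbitration ran from 2008-02-10 to 2009-01-20, the deadline is extended by 345 days to 2009-05-27.
Because the automatic bankruptcy stay ran from 2009-03-29 to 2009-09-30, the deadline is extended by 185 days to 2009-11-28.
Although a criminal prosecution ran from 2007-01-05 to 2007-05-01, the stated rules do not make that a tolling event, so it is disregarded.
The other events in the timeline have no effect on the limitation period under the stated rules.

2009-11-28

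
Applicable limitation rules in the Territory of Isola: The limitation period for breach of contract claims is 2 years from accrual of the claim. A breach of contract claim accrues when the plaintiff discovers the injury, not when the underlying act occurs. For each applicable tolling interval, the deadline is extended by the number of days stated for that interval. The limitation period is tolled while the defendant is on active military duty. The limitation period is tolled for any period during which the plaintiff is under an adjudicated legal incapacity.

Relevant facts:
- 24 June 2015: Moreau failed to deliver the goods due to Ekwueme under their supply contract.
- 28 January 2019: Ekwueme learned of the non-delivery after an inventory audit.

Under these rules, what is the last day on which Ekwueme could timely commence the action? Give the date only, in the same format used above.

Accrual is tied to discovery, so the period began on 28 January 2019 rather than on 24 June 2015 when the act occurred.
Adding the 2 years base period to 28 January 2019 gives a deadline of 28 January 2021, before any tolling.

28 January 2021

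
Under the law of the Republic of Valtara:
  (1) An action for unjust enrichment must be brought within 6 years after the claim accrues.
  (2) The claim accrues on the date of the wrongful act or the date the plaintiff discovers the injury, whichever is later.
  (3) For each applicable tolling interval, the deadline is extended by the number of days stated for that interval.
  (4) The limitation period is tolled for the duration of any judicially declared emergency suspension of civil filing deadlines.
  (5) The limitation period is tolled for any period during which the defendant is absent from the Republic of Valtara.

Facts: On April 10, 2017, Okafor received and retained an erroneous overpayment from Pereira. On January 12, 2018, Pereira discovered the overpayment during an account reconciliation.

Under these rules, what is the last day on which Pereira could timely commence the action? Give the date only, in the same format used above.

January 12, 2024

Taking the later of the act (April 10, 2017) and discovery (January 12, 2018), the claim accrued on January 12, 2018.
The untolled deadline — 6 years after January 12, 2018 — is January 12, 2024.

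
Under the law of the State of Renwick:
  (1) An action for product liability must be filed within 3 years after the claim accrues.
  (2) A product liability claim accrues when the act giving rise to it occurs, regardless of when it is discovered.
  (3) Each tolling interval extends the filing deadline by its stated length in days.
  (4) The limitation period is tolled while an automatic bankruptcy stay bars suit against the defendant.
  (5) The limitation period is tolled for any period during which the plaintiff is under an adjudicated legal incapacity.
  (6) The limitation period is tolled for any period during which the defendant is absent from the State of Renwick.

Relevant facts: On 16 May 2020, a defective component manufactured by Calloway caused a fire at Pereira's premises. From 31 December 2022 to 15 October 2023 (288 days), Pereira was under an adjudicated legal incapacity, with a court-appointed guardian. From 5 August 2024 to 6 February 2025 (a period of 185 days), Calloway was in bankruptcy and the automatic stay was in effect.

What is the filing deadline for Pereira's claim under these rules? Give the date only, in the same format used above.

28 February 2024

The claim accrued on 16 May 2020, the date of the act.
3 years from 16 May 2020 is 16 May 2023.
Because the plaintiff's legal incapacity ran from 31 December 2022 to 15 October 2023, the deadline is extended by 288 days to 28 February 2024.
The automatic bankruptcy stay from 5 August 2024 to 6 February 2025 began after the period had already run on 28 February 2024, so it has no tolling effect.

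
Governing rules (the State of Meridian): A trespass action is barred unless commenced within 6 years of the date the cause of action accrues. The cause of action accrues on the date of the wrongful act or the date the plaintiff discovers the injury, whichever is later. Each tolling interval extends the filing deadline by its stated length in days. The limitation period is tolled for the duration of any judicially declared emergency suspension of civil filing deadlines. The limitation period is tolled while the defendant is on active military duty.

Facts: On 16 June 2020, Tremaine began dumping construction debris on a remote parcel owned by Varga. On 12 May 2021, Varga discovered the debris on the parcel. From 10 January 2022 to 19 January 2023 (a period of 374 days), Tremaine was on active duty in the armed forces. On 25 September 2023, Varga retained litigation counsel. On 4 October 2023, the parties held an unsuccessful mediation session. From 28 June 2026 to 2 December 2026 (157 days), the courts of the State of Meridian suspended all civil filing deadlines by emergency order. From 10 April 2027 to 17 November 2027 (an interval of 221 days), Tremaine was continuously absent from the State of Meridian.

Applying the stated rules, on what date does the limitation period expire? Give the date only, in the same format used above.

24 October 2028

The claim accrued on 12 May 2021 — the later of the 16 June 2020 act and the 12 May 2021 discovery.
6 years from 12 May 2021 is 12 May 2027.
Because the defendant's active military service ran from 10 January 2022 to 19 January 2023, the deadline is extended by 374 days to 20 May 2028.
The period was tolled for 157 days by the emergency suspension of filing deadlines (28 June 2026 to 2 December 2026), pushing the deadline to 24 October 2028.
Although the defendant's absence ran from 10 April 2027 to 17 November 2027, the stated rules do not make that a tolling event, so it is disregarded.
Nothing else in the chronology tolls or restarts the period.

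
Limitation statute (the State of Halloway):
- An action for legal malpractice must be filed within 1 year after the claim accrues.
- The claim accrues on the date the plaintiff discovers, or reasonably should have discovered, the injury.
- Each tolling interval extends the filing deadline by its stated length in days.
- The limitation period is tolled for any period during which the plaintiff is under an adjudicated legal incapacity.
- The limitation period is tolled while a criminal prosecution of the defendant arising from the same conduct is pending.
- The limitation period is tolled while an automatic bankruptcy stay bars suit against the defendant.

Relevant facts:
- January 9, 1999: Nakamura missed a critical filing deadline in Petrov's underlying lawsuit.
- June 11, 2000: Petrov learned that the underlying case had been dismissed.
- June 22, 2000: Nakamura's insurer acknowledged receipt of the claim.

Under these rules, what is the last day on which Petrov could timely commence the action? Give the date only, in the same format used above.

Under the discovery rule, the claim accrued on June 11, 2000, when Petrov discovered the injury — not on the January 9, 1999 date of the underlying act.
1 year from June 11, 2000 is June 11, 2001.
None of the other events listed affects the running of the period under the stated rules.

June 11, 2001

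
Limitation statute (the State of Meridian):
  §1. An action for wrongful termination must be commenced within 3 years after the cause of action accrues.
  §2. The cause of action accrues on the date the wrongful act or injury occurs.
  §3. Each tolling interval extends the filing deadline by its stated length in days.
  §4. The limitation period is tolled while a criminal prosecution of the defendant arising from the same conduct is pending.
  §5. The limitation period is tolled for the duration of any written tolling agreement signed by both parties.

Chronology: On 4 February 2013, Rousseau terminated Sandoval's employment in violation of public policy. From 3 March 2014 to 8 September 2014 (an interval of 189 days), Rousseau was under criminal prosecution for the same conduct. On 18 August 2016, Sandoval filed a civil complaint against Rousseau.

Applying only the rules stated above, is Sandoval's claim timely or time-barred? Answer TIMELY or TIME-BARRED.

The cause of action accrued on 4 February 2013, the date of the act.
The untolled deadline — 3 years after 4 February 2013 — is 4 February 2016.
The period was tolled for 189 days by the pending criminal prosecution (3 March 2014 to 8 September 2014), pushing the deadline to 11 August 2016.
Sandoval filed on 18 August 2016, after the 11 August 2016 deadline, so the action is time-barred.

TIME-BARRED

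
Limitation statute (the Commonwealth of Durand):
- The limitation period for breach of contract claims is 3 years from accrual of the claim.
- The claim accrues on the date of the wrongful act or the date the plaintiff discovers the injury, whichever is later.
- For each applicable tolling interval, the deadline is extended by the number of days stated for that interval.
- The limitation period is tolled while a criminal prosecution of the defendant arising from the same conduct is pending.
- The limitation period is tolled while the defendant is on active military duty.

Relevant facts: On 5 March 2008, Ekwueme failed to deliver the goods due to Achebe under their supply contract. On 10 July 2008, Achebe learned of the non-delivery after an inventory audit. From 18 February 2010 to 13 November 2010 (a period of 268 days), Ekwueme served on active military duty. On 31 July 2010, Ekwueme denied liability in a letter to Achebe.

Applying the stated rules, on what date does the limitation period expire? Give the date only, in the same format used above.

3 April 2012

The claim accrued on 10 July 2008 — the later of the 5 March 2008 act and the 10 July 2008 discovery.
Adding the 3 years base period to 10 July 2008 gives a deadline of 10 July 2011, before any tolling.
The defendant's active military service from 18 February 2010 to 13 November 2010 tolled the period for 268 days, extending the deadline to 3 April 2012.
Nothing else in the chronology tolls or restarts the period.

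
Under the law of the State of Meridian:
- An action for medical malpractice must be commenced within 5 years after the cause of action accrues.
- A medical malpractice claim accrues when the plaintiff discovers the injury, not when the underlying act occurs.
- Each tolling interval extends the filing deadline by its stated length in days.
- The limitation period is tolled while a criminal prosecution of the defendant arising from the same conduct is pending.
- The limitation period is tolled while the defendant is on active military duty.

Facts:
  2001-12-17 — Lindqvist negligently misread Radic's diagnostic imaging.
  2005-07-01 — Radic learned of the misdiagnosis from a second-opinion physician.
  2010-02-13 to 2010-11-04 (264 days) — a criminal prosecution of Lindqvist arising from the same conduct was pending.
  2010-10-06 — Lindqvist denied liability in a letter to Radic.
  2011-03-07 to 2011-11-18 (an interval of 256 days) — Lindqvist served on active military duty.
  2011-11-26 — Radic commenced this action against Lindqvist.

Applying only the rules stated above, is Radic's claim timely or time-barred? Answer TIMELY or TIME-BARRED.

TIMELY

The claim did not accrue until Radic discovered the injury on 2005-07-01; the 2001-12-17 act date does not start the clock under the stated rule.
5 years from 2005-07-01 is 2010-07-01.
The pending criminal prosecution from 2010-02-13 to 2010-11-04 tolled the period for 264 days, extending the deadline to 2011-03-22.
Because the defendant's active military service ran from 2011-03-07 to 2011-11-18, the deadline is extended by 256 days to 2011-12-03.
Nothing else in the chronology tolls or restarts the period.
Radic filed on 2011-11-26, before the 2011-12-03 deadline, so the action is timely.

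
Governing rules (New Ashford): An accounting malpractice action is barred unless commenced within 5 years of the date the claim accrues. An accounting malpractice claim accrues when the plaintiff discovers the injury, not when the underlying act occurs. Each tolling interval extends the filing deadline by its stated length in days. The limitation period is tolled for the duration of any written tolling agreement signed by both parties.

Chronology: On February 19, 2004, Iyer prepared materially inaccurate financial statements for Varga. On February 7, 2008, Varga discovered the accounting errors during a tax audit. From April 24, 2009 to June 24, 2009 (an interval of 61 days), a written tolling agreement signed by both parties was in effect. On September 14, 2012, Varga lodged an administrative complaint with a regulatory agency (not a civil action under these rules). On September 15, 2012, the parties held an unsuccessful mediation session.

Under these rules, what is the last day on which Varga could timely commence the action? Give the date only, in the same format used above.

Under the discovery rule, the claim accrued on February 7, 2008, when Varga discovered the injury — not on the February 19, 2004 date of the underlying act.
5 years from February 7, 2008 is February 7, 2013.
Because the written tolling agreement ran from April 24, 2009 to June 24, 2009, the deadline is extended by 61 days to April 9, 2013.
Nothing else in the chronology tolls or restarts the period.

April 9, 2013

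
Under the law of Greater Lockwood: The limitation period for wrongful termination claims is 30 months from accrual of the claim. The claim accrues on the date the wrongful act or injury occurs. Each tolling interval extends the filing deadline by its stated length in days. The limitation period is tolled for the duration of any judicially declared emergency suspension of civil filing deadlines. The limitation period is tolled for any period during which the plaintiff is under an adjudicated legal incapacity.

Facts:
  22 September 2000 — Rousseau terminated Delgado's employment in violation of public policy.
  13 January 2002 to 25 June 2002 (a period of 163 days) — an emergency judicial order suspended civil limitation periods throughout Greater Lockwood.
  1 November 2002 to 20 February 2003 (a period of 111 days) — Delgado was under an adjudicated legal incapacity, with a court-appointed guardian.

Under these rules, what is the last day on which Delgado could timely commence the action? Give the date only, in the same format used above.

21 December 2003

The limitation period began to run on 22 September 2000.
The untolled deadline — 30 months after 22 September 2000 — is 22 March 2003.
The emergency suspension of filing deadlines from 13 January 2002 to 25 June 2002 tolled the period for 163 days, extending the deadline to 1 September 2003.
The period was tolled for 111 days by the plaintiff's legal incapacity (1 November 2002 to 20 February 2003), pushing the deadline to 21 December 2003.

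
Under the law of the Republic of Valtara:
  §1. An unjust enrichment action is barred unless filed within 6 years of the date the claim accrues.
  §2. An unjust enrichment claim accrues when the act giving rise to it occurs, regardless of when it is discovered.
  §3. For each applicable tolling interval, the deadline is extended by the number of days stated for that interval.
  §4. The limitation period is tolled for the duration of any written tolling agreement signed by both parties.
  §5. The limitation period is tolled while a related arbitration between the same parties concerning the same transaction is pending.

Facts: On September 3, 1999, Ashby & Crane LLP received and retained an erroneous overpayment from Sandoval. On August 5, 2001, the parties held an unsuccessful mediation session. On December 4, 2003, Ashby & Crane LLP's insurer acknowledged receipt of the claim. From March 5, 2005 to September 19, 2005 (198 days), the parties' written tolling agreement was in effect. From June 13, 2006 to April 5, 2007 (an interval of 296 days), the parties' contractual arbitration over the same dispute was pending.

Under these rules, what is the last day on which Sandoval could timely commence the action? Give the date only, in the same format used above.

The claim accrued on September 3, 1999, when the wrongful act occurred.
6 years from September 3, 1999 is September 3, 2005.
The written tolling agreement from March 5, 2005 to September 19, 2005 tolled the period for 198 days, extending the deadline to March 20, 2006.
The pending related arbitration from June 13, 2006 to April 5, 2007 began after the period had already run on March 20, 2006, so it has no tolling effect.
Nothing else in the chronology tolls or restarts the period.

March 20, 2006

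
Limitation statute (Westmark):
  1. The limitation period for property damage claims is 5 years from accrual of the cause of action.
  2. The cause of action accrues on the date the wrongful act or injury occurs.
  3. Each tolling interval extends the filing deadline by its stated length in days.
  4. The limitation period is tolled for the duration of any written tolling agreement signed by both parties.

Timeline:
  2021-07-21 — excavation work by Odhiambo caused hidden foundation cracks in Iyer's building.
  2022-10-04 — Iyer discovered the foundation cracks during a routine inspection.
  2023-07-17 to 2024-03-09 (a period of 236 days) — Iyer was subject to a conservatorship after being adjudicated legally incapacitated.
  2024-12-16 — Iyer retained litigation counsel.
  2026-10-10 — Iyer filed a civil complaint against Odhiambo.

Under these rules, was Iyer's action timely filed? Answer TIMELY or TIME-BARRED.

TIME-BARRED

Accrual is governed by the date of the act, so the period began to run on 2021-07-21; the later discovery on 2022-10-04 is irrelevant under the stated rule.
Adding the 5 years base period to 2021-07-21 gives a deadline of 2026-07-21, before any tolling.
The plaintiff's legal incapacity from 2023-07-17 to 2024-03-09 does not toll the period, because no stated rule makes the plaintiff's incapacity a tolling event.
None of the other events listed affects the running of the period under the stated rules.
Iyer filed on 2026-10-10, after the 2026-07-21 deadline, so the action is time-barred.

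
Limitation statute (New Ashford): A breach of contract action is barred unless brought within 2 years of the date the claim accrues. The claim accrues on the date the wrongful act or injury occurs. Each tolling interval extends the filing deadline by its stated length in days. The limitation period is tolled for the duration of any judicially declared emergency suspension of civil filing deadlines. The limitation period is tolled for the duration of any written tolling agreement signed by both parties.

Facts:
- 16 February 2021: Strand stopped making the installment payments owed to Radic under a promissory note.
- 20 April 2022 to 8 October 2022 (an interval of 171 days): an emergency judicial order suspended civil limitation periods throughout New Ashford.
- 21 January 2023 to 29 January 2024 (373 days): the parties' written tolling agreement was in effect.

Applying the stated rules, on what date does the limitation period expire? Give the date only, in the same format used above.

The claim accrued on 16 February 2021, the date of the act.
Adding the 2 years base period to 16 February 2021 gives a deadline of 16 February 2023, before any tolling.
The period was tolled for 171 days by the emergency suspension of filing deadlines (20 April 2022 to 8 October 2022), pushing the deadline to 6 August 2023.
Because the written tolling agreement ran from 21 January 2023 to 29 January 2024, the deadline is extended by 373 days to 13 August 2024.

13 August 2024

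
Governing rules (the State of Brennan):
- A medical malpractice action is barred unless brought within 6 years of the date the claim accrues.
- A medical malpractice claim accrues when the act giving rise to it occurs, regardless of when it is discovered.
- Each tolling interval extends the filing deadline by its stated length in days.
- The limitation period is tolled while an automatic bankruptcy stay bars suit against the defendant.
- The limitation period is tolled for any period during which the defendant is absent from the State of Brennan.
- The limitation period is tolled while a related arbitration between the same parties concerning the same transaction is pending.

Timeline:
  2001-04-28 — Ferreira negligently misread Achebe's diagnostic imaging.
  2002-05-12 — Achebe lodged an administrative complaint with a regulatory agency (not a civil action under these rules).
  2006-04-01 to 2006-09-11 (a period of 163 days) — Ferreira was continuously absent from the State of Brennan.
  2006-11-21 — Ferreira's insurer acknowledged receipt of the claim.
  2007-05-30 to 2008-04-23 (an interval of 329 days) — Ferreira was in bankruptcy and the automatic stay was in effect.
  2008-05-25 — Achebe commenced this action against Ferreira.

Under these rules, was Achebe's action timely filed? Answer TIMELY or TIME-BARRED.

The claim accrued on 2001-04-28, when the wrongful act occurred.
Adding the 6 years base period to 2001-04-28 gives a deadline of 2007-04-28, before any tolling.
Because the defendant's absence from the jurisdiction ran from 2006-04-01 to 2006-09-11, the deadline is extended by 163 days to 2007-10-08.
The period was tolled for 329 days by the automatic bankruptcy stay (2007-05-30 to 2008-04-23), pushing the deadline to 2008-09-01.
The other events in the timeline have no effect on the limitation period under the stated rules.
The 2008-05-25 filing precedes the 2008-09-01 deadline; the claim is timely.

TIMELY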